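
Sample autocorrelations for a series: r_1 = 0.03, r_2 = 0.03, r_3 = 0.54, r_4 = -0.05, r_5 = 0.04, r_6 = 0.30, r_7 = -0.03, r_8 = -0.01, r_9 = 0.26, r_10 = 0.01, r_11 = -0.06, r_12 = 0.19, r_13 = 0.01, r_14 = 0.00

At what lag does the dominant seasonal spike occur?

3

The largest autocorrelation is r_3 = 0.54, with weaker echoes at lags 6 (0.30), 9 (0.26) and 12 (0.19); the remaining lags stay at or below 0.04.
The dominant spike at lag 3 indicates a seasonal period of 3.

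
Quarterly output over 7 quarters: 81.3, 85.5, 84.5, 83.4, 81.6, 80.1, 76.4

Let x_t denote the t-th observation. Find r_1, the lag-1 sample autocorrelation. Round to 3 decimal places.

Mean x̄ = (81.3 + 85.5 + 84.5 + 83.4 + 81.6 + 80.1 + 76.4)/7 = 81.8286
Deviations from mean: -0.5286, 3.6714, 2.6714, 1.5714, -0.2286, -1.7286, -5.4286
Σ(x_t−x̄)(x_{t+1}−x̄) = (-1.9406) + (9.8080) + (4.1980) + (-0.3592) + (0.3951) + (9.3837) = 21.4849
Denominator Σ(x_t−x̄)² = 55.8743
r_1 = 21.4849 / 55.8743 = 0.385

0.385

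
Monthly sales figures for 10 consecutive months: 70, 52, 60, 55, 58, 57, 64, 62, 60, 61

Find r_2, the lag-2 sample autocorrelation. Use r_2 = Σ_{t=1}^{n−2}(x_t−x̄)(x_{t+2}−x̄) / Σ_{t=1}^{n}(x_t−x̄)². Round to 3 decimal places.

0.191

Mean x̄ = (70 + 52 + 60 + 55 + 58 + 57 + 64 + 62 + 60 + 61)/10 = 59.9000
Numerator Σ_{t=1}^{8}(x_t−x̄)(x_{t+2}−x̄) = 42.5800
Denominator Σ(x_t−x̄)² = 222.9000
r_2 = 42.5800 / 222.9000 = 0.191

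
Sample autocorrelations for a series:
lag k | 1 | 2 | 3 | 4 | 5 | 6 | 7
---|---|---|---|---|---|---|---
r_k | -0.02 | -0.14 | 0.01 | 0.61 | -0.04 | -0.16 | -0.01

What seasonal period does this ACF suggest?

4

The largest autocorrelation is r_4 = 0.61; the remaining lags stay at or below 0.01.
The dominant spike at lag 4 indicates a seasonal period of 4.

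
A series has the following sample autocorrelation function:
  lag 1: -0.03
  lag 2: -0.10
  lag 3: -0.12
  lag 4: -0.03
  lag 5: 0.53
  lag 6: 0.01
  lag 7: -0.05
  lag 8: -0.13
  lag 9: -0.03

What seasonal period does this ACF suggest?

The largest autocorrelation is r_5 = 0.53; the remaining lags stay at or below 0.01.
The dominant spike at lag 5 indicates a seasonal period of 5.

5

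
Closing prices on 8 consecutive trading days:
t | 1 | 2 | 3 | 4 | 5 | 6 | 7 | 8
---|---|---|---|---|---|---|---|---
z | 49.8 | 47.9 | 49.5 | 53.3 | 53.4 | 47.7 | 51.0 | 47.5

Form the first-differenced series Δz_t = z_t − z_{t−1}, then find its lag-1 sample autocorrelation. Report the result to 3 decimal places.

First differences Δz: -1.9, 1.6, 3.8, 0.1, -5.7, 3.3, -3.5
Mean of differences = -0.3286
Numerator Σ(Δz_t−Δz̄)(Δz_{t+1}−Δz̄) = -26.5994
Denominator Σ(Δz_t−Δz̄)² = 75.4943
r_1(Δz) = -26.5994 / 75.4943 = -0.352

-0.352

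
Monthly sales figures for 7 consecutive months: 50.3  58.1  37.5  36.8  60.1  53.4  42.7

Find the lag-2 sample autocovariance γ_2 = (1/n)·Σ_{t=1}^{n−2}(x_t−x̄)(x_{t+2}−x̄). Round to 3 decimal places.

Mean x̄ = (50.3 + 58.1 + 37.5 + 36.8 + 60.1 + 53.4 + 42.7)/7 = 48.4143
Σ_{t=1}^{5}(x_t−x̄)(x_{t+2}−x̄) = -385.2961
γ_2 = -385.2961 / 7 = -55.042

-55.042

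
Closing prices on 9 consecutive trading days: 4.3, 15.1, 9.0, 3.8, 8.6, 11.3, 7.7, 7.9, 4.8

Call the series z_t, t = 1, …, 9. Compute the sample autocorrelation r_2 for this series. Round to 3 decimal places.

-0.444

Mean z̄ = (4.3 + 15.1 + 9.0 + 3.8 + 8.6 + 11.3 + 7.7 + 7.9 + 4.8)/9 = 8.0556
Σ(z_t−z̄)(z_{t+2}−z̄) = (-3.5469) + (-29.9780) + (0.5142) + (-13.8069) + (-0.1936) + (-0.5047) + (1.1575) = -46.3584
Denominator Σ(z_t−z̄)² = 104.3022
r_2 = -46.3584 / 104.3022 = -0.444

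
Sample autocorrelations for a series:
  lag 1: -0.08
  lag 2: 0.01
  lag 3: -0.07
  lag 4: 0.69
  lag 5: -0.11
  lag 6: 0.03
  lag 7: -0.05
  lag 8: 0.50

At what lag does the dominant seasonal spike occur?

4

The largest autocorrelation is r_4 = 0.69, with a weaker echo at lag 8 (0.50); the remaining lags stay at or below 0.03.
The dominant spike at lag 4 indicates a seasonal period of 4.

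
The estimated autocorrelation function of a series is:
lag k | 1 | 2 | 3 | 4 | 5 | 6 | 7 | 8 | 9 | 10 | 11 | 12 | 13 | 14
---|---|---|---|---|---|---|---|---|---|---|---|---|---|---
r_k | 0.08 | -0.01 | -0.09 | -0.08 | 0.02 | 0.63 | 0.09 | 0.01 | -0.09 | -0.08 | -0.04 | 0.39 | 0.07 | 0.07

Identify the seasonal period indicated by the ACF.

The largest autocorrelation is r_6 = 0.63, with a weaker echo at lag 12 (0.39); the remaining lags stay at or below 0.09.
The dominant spike at lag 6 indicates a seasonal period of 6.

6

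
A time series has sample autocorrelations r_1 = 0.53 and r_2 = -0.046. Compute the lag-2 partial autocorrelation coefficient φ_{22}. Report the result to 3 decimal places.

-0.455

φ_{22} = (r_2 − r_1²) / (1 − r_1²)
r_1² = (0.53)² = 0.2809
Numerator = -0.046 − 0.2809 = -0.3269; denominator = 1 − 0.2809 = 0.7191
φ_{22} = -0.3269 / 0.7191 = -0.455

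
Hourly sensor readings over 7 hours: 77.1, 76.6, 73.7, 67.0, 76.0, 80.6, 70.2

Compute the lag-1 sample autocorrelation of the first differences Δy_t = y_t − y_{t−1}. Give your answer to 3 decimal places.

-0.166

First differences Δy: -0.5, -2.9, -6.7, 9.0, 4.6, -10.4
Mean of differences = -1.1500
Numerator Σ(Δy_t−Δȳ)(Δy_{t+1}−Δȳ) = -42.5825
Denominator Σ(Δy_t−Δȳ)² = 255.9350
r_1(Δy) = -42.5825 / 255.9350 = -0.166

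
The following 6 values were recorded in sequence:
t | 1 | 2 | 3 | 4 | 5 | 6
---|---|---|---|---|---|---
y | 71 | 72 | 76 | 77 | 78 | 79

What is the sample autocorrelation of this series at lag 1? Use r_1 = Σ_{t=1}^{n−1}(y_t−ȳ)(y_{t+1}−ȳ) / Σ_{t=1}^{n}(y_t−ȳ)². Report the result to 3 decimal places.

0.509

Mean ȳ = (71 + 72 + 76 + 77 + 78 + 79)/6 = 75.5000
Deviations from mean: -4.5000, -3.5000, 0.5000, 1.5000, 2.5000, 3.5000
Σ(y_t−ȳ)(y_{t+1}−ȳ) = (15.7500) + (-1.7500) + (0.7500) + (3.7500) + (8.7500) = 27.2500
Denominator Σ(y_t−ȳ)² = 53.5000
r_1 = 27.2500 / 53.5000 = 0.509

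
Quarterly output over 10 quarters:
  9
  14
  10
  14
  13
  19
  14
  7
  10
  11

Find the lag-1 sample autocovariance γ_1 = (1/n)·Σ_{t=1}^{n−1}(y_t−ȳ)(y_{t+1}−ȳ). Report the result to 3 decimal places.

1.049

Mean ȳ = (9 + 14 + 10 + 14 + 13 + 19 + 14 + 7 + 10 + 11)/10 = 12.1000
Σ_{t=1}^{9}(y_t−ȳ)(y_{t+1}−ȳ) = 10.4900
γ_1 = 10.4900 / 10 = 1.049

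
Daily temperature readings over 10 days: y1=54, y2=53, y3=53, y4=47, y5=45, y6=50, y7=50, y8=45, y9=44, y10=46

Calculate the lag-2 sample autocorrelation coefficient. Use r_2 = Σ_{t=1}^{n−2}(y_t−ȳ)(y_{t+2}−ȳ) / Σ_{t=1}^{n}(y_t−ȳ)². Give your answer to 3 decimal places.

-0.065

Mean ȳ = (54 + 53 + 53 + 47 + 45 + 50 + 50 + 45 + 44 + 46)/10 = 48.7000
Numerator Σ_{t=1}^{8}(y_t−ȳ)(y_{t+2}−ȳ) = -8.3800
Denominator Σ(y_t−ȳ)² = 128.1000
r_2 = -8.3800 / 128.1000 = -0.065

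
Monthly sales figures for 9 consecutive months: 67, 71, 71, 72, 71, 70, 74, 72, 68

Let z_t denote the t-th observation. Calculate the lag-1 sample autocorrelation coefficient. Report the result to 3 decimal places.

Mean z̄ = (67 + 71 + 71 + 72 + 71 + 70 + 74 + 72 + 68)/9 = 70.6667
Numerator Σ_{t=1}^{8}(z_t−z̄)(z_{t+1}−z̄) = -1.7778
Denominator Σ(z_t−z̄)² = 36.0000
r_1 = -1.7778 / 36.0000 = -0.049

-0.049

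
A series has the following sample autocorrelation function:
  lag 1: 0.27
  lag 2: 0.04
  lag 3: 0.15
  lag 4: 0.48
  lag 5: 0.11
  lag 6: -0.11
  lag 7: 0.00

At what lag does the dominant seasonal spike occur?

4

The largest autocorrelation is r_4 = 0.48; the remaining lags stay at or below 0.27. The elevated value at lag 1 (0.27), dropping to 0.04 at lag 2, reflects decaying short-term dependence rather than seasonality.
The dominant spike at lag 4 indicates a seasonal period of 4.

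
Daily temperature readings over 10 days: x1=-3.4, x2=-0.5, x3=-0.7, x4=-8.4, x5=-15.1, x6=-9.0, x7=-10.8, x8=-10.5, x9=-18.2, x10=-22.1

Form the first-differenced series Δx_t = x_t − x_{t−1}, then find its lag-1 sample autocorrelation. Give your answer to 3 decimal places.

-0.070

First differences Δx: 2.9, -0.2, -7.7, -6.7, 6.1, -1.8, 0.3, -7.7, -3.9
Mean of differences = -2.0778
Numerator Σ(Δx_t−Δx̄)(Δx_{t+1}−Δx̄) = -13.2138
Denominator Σ(Δx_t−Δx̄)² = 188.8156
r_1(Δx) = -13.2138 / 188.8156 = -0.070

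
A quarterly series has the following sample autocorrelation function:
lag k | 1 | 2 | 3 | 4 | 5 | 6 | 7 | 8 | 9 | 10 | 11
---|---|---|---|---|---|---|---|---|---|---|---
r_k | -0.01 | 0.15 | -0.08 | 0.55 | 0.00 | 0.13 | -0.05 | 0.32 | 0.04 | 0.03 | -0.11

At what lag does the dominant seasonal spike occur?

4

The largest autocorrelation is r_4 = 0.55, with a weaker echo at lag 8 (0.32); the remaining lags stay at or below 0.15.
The dominant spike at lag 4 indicates a seasonal period of 4.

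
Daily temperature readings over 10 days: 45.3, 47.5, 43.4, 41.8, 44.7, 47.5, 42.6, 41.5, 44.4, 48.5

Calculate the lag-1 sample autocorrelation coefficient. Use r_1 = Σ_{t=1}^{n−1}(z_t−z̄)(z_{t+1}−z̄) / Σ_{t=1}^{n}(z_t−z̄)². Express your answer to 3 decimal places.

Mean z̄ = (45.3 + 47.5 + 43.4 + 41.8 + 44.7 + 47.5 + 42.6 + 41.5 + 44.4 + 48.5)/10 = 44.7200
Numerator Σ_{t=1}^{9}(z_t−z̄)(z_{t+1}−z̄) = 2.5536
Denominator Σ(z_t−z̄)² = 55.3160
r_1 = 2.5536 / 55.3160 = 0.046

0.046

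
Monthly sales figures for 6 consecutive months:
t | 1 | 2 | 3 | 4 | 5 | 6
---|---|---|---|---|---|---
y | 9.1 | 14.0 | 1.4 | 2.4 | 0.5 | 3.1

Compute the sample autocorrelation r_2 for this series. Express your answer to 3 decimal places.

Mean ȳ = (9.1 + 14.0 + 1.4 + 2.4 + 0.5 + 3.1)/6 = 5.0833
Deviations from mean: 4.0167, 8.9167, -3.6833, -2.6833, -4.5833, -1.9833
Σ(y_t−ȳ)(y_{t+2}−ȳ) = (-14.7947) + (-23.9264) + (16.8819) + (5.3219) = -16.5172
Denominator Σ(y_t−ȳ)² = 141.3483
r_2 = -16.5172 / 141.3483 = -0.117

-0.117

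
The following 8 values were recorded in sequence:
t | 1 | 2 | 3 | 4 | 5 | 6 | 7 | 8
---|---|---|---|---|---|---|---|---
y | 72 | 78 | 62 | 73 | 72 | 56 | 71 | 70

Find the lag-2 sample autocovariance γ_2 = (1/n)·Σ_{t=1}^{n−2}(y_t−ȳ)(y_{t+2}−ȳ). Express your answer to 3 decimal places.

Mean ȳ = (72 + 78 + 62 + 73 + 72 + 56 + 71 + 70)/8 = 69.2500
Deviations: 2.7500, 8.7500, -7.2500, 3.7500, 2.7500, -13.2500, 1.7500, 0.7500
Σ_{t=1}^{6}(y_t−ȳ)(y_{t+2}−ȳ) = -61.8750
γ_2 = -61.8750 / 8 = -7.734

-7.734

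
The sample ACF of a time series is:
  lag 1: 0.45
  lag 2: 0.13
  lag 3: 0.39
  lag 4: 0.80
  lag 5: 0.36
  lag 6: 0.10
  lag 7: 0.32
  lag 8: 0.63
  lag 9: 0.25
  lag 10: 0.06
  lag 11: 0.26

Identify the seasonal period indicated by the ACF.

4

The largest autocorrelation is r_4 = 0.80, with a weaker echo at lag 8 (0.63); the remaining lags stay at or below 0.45. The elevated value at lag 1 (0.45), dropping to 0.13 at lag 2, reflects decaying short-term dependence rather than seasonality.
The dominant spike at lag 4 indicates a seasonal period of 4.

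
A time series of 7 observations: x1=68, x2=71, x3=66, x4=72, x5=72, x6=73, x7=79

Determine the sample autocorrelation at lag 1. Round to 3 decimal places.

Mean x̄ = (68 + 71 + 66 + 72 + 72 + 73 + 79)/7 = 71.5714
Σ(x_t−x̄)(x_{t+1}−x̄) = (2.0408) + (3.1837) + (-2.3878) + (0.1837) + (0.6122) + (10.6122) = 14.2449
Denominator Σ(x_t−x̄)² = 101.7143
r_1 = 14.2449 / 101.7143 = 0.140

0.140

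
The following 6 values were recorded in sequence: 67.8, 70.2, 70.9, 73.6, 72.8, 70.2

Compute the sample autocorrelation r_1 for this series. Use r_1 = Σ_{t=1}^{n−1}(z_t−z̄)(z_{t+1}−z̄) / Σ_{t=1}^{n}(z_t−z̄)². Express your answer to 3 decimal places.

Mean z̄ = (67.8 + 70.2 + 70.9 + 73.6 + 72.8 + 70.2)/6 = 70.9167
Deviations from mean: -3.1167, -0.7167, -0.0167, 2.6833, 1.8833, -0.7167
Σ(z_t−z̄)(z_{t+1}−z̄) = (2.2336) + (0.0119) + (-0.0447) + (5.0536) + (-1.3497) = 5.9047
Denominator Σ(z_t−z̄)² = 21.4883
r_1 = 5.9047 / 21.4883 = 0.275

0.275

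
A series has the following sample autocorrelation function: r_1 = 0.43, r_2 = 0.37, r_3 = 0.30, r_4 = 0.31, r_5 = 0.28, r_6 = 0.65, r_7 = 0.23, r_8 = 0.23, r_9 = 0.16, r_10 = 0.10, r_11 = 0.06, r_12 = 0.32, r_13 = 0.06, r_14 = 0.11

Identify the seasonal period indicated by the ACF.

The largest autocorrelation is r_6 = 0.65; the remaining lags stay at or below 0.43. The elevated value at lag 1 (0.43), dropping to 0.37 at lag 2, reflects decaying short-term dependence rather than seasonality.
The dominant spike at lag 6 indicates a seasonal period of 6.

6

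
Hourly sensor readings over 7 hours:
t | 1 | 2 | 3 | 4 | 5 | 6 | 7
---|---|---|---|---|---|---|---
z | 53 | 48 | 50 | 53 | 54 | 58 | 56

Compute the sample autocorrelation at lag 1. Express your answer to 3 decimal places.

0.512

Mean z̄ = (53 + 48 + 50 + 53 + 54 + 58 + 56)/7 = 53.1429
Σ(z_t−z̄)(z_{t+1}−z̄) = (0.7347) + (16.1633) + (0.4490) + (-0.1224) + (4.1633) + (13.8776) = 35.2653
Denominator Σ(z_t−z̄)² = 68.8571
r_1 = 35.2653 / 68.8571 = 0.512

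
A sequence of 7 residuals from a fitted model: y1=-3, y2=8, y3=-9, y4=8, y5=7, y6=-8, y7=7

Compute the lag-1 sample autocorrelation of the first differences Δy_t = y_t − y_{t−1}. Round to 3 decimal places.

First differences Δy: 11, -17, 17, -1, -15, 15
Mean of differences = 1.6667
Numerator Σ(Δy_t−Δȳ)(Δy_{t+1}−Δȳ) = -679.1111
Denominator Σ(Δy_t−Δȳ)² = 1133.3333
r_1(Δy) = -679.1111 / 1133.3333 = -0.599

-0.599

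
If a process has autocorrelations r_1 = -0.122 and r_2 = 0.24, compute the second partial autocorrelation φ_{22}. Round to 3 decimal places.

0.229

φ_{22} = (r_2 − r_1²) / (1 − r_1²)
r_1² = (-0.122)² = 0.014884
Numerator = 0.24 − 0.0149 = 0.2251; denominator = 1 − 0.0149 = 0.9851
φ_{22} = 0.2251 / 0.9851 = 0.229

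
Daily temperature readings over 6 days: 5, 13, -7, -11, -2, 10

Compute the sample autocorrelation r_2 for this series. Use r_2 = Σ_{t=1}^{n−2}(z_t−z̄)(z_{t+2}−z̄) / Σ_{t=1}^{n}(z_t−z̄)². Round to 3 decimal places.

-0.554

Mean z̄ = (5 + 13 − 7 − 11 − 2 + 10)/6 = 1.3333
Deviations from mean: 3.6667, 11.6667, -8.3333, -12.3333, -3.3333, 8.6667
Σ(z_t−z̄)(z_{t+2}−z̄) = (-30.5556) + (-143.8889) + (27.7778) + (-106.8889) = -253.5556
Denominator Σ(z_t−z̄)² = 457.3333
r_2 = -253.5556 / 457.3333 = -0.554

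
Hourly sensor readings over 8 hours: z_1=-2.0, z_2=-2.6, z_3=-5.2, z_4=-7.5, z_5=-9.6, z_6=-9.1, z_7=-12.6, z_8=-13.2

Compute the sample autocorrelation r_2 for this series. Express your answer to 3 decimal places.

Mean z̄ = (-2.0 − 2.6 − 5.2 − 7.5 − 9.6 − 9.1 − 12.6 − 13.2)/8 = -7.7250
Deviations from mean: 5.7250, 5.1250, 2.5250, 0.2250, -1.8750, -1.3750, -4.8750, -5.4750
Numerator Σ_{t=1}^{6}(z_t−z̄)(z_{t+2}−z̄) = 27.2338
Denominator Σ(z_t−z̄)² = 124.6150
r_2 = 27.2338 / 124.6150 = 0.219

0.219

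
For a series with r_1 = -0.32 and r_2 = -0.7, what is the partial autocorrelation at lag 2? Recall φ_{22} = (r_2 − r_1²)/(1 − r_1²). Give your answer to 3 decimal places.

-0.894

φ_{22} = (r_2 − r_1²) / (1 − r_1²)
r_1² = (-0.32)² = 0.1024
Numerator = -0.7 − 0.1024 = -0.8024; denominator = 1 − 0.1024 = 0.8976
φ_{22} = -0.8024 / 0.8976 = -0.894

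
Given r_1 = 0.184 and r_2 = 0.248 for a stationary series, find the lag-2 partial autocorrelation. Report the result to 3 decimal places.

φ_{22} = (r_2 − r_1²) / (1 − r_1²)
r_1² = (0.184)² = 0.033856
Numerator = 0.248 − 0.0339 = 0.2141; denominator = 1 − 0.0339 = 0.9661
φ_{22} = 0.2141 / 0.9661 = 0.222

0.222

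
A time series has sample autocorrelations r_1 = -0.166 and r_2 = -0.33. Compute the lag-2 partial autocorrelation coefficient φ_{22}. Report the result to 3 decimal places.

φ_{22} = (r_2 − r_1²) / (1 − r_1²)
r_1² = (-0.166)² = 0.027556
Numerator = -0.33 − 0.0276 = -0.3576; denominator = 1 − 0.0276 = 0.9724
φ_{22} = -0.3576 / 0.9724 = -0.368

-0.368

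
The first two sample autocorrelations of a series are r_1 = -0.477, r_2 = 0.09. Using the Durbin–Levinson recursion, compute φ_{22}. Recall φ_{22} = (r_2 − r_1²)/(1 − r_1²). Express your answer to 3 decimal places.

-0.178

φ_{22} = (r_2 − r_1²) / (1 − r_1²)
r_1² = (-0.477)² = 0.227529
Numerator = 0.09 − 0.2275 = -0.1375; denominator = 1 − 0.2275 = 0.7725
φ_{22} = -0.1375 / 0.7725 = -0.178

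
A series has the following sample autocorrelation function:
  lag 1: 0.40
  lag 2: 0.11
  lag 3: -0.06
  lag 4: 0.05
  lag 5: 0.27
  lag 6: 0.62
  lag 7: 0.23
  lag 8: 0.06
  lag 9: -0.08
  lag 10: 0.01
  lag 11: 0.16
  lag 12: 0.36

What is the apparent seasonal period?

The largest autocorrelation is r_6 = 0.62; the remaining lags stay at or below 0.40. The elevated value at lag 1 (0.40), dropping to 0.11 at lag 2, reflects decaying short-term dependence rather than seasonality.
The dominant spike at lag 6 indicates a seasonal period of 6.

6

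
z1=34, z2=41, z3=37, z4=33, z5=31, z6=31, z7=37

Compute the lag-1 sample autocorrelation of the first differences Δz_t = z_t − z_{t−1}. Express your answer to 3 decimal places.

First differences Δz: 7, -4, -4, -2, 0, 6
Mean of differences = 0.5000
Numerator Σ(Δz_t−Δz̄)(Δz_{t+1}−Δz̄) = 0.7500
Denominator Σ(Δz_t−Δz̄)² = 119.5000
r_1(Δz) = 0.7500 / 119.5000 = 0.006

0.006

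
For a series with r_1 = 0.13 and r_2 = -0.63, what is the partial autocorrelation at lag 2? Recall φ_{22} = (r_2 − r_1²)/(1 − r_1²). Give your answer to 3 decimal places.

φ_{22} = (r_2 − r_1²) / (1 − r_1²)
r_1² = (0.13)² = 0.0169
Numerator = -0.63 − 0.0169 = -0.6469; denominator = 1 − 0.0169 = 0.9831
φ_{22} = -0.6469 / 0.9831 = -0.658

-0.658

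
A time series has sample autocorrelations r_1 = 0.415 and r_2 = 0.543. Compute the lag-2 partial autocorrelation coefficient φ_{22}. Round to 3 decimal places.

φ_{22} = (r_2 − r_1²) / (1 − r_1²)
r_1² = (0.415)² = 0.172225
Numerator = 0.543 − 0.1722 = 0.3708; denominator = 1 − 0.1722 = 0.8278
φ_{22} = 0.3708 / 0.8278 = 0.448

0.448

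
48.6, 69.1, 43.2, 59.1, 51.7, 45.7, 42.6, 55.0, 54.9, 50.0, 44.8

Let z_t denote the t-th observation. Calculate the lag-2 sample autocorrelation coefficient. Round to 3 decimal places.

Mean z̄ = (48.6 + 69.1 + 43.2 + 59.1 + 51.7 + 45.7 + 42.6 + 55.0 + 54.9 + 50.0 + 44.8)/11 = 51.3364
Numerator Σ_{t=1}^{9}(z_t−z̄)(z_{t+2}−z̄) = 30.3083
Denominator Σ(z_t−z̄)² = 628.3655
r_2 = 30.3083 / 628.3655 = 0.048

0.048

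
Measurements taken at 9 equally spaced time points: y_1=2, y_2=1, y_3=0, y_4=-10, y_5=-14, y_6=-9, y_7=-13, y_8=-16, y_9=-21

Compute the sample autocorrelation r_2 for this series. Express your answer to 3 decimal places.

Mean ȳ = (2 + 1 + 0 − 10 − 14 − 9 − 13 − 16 − 21)/9 = -8.8889
Σ(y_t−ȳ)(y_{t+2}−ȳ) = (96.7901) + (-10.9877) + (-45.4321) + (0.1235) + (21.0123) + (0.7901) + (49.7901) = 112.0864
Denominator Σ(y_t−ȳ)² = 536.8889
r_2 = 112.0864 / 536.8889 = 0.209

0.209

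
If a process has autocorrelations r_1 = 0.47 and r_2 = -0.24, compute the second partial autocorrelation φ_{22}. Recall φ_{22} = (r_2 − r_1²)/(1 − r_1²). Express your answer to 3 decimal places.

-0.592

φ_{22} = (r_2 − r_1²) / (1 − r_1²)
r_1² = (0.47)² = 0.2209
Numerator = -0.24 − 0.2209 = -0.4609; denominator = 1 − 0.2209 = 0.7791
φ_{22} = -0.4609 / 0.7791 = -0.592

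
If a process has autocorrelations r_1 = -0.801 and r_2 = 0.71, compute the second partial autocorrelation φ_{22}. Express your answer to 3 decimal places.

φ_{22} = (r_2 − r_1²) / (1 − r_1²)
r_1² = (-0.801)² = 0.641601
Numerator = 0.71 − 0.6416 = 0.0684; denominator = 1 − 0.6416 = 0.3584
φ_{22} = 0.0684 / 0.3584 = 0.191

0.191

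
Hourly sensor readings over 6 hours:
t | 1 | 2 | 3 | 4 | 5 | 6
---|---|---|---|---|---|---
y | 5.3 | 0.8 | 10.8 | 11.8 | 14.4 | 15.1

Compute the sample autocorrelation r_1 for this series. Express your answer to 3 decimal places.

0.431

Mean ȳ = (5.3 + 0.8 + 10.8 + 11.8 + 14.4 + 15.1)/6 = 9.7000
Deviations from mean: -4.4000, -8.9000, 1.1000, 2.1000, 4.7000, 5.4000
Numerator Σ_{t=1}^{5}(y_t−ȳ)(y_{t+1}−ȳ) = 66.9300
Denominator Σ(y_t−ȳ)² = 155.4400
r_1 = 66.9300 / 155.4400 = 0.431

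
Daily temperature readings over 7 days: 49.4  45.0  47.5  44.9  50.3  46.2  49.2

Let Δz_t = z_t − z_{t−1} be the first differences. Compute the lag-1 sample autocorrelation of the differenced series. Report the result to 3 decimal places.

First differences Δz: -4.4, 2.5, -2.6, 5.4, -4.1, 3.0
Mean of differences = -0.0333
Numerator Σ(Δz_t−Δz̄)(Δz_{t+1}−Δz̄) = -65.9411
Denominator Σ(Δz_t−Δz̄)² = 87.3333
r_1(Δz) = -65.9411 / 87.3333 = -0.755

-0.755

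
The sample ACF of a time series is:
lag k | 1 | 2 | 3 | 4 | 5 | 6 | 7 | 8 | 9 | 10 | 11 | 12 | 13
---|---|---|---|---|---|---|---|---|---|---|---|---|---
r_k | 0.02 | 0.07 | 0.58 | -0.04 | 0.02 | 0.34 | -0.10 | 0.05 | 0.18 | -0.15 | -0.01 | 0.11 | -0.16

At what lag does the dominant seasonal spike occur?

3

The largest autocorrelation is r_3 = 0.58, with weaker echoes at lags 6 (0.34) and 9 (0.18); the remaining lags stay at or below 0.11.
The dominant spike at lag 3 indicates a seasonal period of 3.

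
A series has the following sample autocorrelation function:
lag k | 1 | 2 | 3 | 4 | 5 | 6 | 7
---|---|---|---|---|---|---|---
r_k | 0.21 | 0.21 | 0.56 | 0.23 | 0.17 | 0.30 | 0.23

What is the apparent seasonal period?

3

The largest autocorrelation is r_3 = 0.56, with a weaker echo at lag 6 (0.30); the remaining lags stay at or below 0.23.
The dominant spike at lag 3 indicates a seasonal period of 3.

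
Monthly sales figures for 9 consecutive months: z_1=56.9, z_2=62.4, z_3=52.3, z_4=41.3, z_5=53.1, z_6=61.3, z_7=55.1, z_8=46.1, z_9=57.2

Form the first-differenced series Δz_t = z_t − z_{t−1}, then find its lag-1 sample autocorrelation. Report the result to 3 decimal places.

-0.102

First differences Δz: 5.5, -10.1, -11.0, 11.8, 8.2, -6.2, -9.0, 11.1
Mean of differences = 0.0375
Numerator Σ(Δz_t−Δz̄)(Δz_{t+1}−Δz̄) = -71.8202
Denominator Σ(Δz_t−Δz̄)² = 702.3788
r_1(Δz) = -71.8202 / 702.3788 = -0.102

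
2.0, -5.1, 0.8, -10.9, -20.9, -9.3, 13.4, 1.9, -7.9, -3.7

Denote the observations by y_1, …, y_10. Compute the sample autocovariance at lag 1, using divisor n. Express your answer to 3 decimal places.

14.762

Mean ȳ = (2.0 − 5.1 + 0.8 − 10.9 − 20.9 − 9.3 + 13.4 + 1.9 − 7.9 − 3.7)/10 = -3.9700
Σ_{t=1}^{9}(y_t−ȳ)(y_{t+1}−ȳ) = 147.6191
γ_1 = 147.6191 / 10 = 14.762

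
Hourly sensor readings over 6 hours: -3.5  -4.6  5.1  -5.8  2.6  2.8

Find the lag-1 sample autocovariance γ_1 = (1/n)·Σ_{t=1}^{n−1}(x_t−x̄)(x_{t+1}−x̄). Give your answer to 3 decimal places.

-7.765

Mean x̄ = (-3.5 − 4.6 + 5.1 − 5.8 + 2.6 + 2.8)/6 = -0.5667
Σ_{t=1}^{5}(x_t−x̄)(x_{t+1}−x̄) = -46.5911
γ_1 = -46.5911 / 6 = -7.765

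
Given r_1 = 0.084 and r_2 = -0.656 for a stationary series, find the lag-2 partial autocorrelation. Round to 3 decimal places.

φ_{22} = (r_2 − r_1²) / (1 − r_1²)
r_1² = (0.084)² = 0.007056
Numerator = -0.656 − 0.0071 = -0.6631; denominator = 1 − 0.0071 = 0.9929
φ_{22} = -0.6631 / 0.9929 = -0.668

-0.668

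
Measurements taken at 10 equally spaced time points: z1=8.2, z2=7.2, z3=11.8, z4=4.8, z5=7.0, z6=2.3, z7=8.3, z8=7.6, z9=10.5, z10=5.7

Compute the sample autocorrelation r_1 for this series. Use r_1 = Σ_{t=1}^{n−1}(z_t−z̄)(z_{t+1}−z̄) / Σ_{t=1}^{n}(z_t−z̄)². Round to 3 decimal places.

-0.278

Mean z̄ = (8.2 + 7.2 + 11.8 + 4.8 + 7.0 + 2.3 + 8.3 + 7.6 + 10.5 + 5.7)/10 = 7.3400
Numerator Σ_{t=1}^{9}(z_t−z̄)(z_{t+1}−z̄) = -18.4456
Denominator Σ(z_t−z̄)² = 66.2840
r_1 = -18.4456 / 66.2840 = -0.278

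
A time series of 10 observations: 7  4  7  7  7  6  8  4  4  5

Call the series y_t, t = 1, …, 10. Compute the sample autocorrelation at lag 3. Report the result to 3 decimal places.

-0.126

Mean ȳ = (7 + 4 + 7 + 7 + 7 + 6 + 8 + 4 + 4 + 5)/10 = 5.9000
Numerator Σ_{t=1}^{7}(y_t−ȳ)(y_{t+3}−ȳ) = -2.6300
Denominator Σ(y_t−ȳ)² = 20.9000
r_3 = -2.6300 / 20.9000 = -0.126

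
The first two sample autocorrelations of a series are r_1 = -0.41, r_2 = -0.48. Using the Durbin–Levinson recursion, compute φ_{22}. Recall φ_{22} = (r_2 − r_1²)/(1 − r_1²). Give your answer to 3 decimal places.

φ_{22} = (r_2 − r_1²) / (1 − r_1²)
r_1² = (-0.41)² = 0.1681
Numerator = -0.48 − 0.1681 = -0.6481; denominator = 1 − 0.1681 = 0.8319
φ_{22} = -0.6481 / 0.8319 = -0.779

-0.779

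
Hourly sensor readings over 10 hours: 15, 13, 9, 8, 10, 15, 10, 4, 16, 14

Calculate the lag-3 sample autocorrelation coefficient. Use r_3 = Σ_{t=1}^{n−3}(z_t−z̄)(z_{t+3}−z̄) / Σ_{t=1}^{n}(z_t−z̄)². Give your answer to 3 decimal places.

Mean z̄ = (15 + 13 + 9 + 8 + 10 + 15 + 10 + 4 + 16 + 14)/10 = 11.4000
Numerator Σ_{t=1}^{7}(z_t−z̄)(z_{t+3}−z̄) = 4.9200
Denominator Σ(z_t−z̄)² = 132.4000
r_3 = 4.9200 / 132.4000 = 0.037

0.037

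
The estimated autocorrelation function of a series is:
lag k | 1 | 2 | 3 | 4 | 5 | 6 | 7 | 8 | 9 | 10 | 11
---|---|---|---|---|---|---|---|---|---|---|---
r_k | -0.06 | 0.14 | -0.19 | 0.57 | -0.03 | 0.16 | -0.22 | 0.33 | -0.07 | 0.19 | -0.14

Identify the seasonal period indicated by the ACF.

The largest autocorrelation is r_4 = 0.57, with a weaker echo at lag 8 (0.33); the remaining lags stay at or below 0.19.
The dominant spike at lag 4 indicates a seasonal period of 4.

4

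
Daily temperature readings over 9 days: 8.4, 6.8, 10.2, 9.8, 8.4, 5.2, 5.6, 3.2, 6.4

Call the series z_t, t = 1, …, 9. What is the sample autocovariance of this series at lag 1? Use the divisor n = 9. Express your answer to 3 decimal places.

2.169

Mean z̄ = (8.4 + 6.8 + 10.2 + 9.8 + 8.4 + 5.2 + 5.6 + 3.2 + 6.4)/9 = 7.1111
Σ_{t=1}^{8}(z_t−z̄)(z_{t+1}−z̄) = 19.5254
γ_1 = 19.5254 / 9 = 2.169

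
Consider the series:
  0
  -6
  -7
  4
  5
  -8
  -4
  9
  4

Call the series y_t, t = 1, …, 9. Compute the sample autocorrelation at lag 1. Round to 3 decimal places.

0.078

Mean ȳ = (0 − 6 − 7 + 4 + 5 − 8 − 4 + 9 + 4)/9 = -0.3333
Numerator Σ_{t=1}^{8}(y_t−ȳ)(y_{t+1}−ȳ) = 23.5556
Denominator Σ(y_t−ȳ)² = 302.0000
r_1 = 23.5556 / 302.0000 = 0.078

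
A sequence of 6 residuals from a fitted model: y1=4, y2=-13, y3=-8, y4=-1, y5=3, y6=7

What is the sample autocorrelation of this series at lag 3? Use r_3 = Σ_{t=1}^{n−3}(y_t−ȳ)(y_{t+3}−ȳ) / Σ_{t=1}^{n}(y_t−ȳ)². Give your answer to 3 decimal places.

Mean ȳ = (4 − 13 − 8 − 1 + 3 + 7)/6 = -1.3333
Σ(y_t−ȳ)(y_{t+3}−ȳ) = (1.7778) + (-50.5556) + (-55.5556) = -104.3333
Denominator Σ(y_t−ȳ)² = 297.3333
r_3 = -104.3333 / 297.3333 = -0.351

-0.351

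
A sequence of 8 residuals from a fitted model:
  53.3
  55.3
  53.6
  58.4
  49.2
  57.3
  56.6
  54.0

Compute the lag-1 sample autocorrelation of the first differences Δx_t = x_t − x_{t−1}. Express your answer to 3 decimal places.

-0.716

First differences Δx: 2.0, -1.7, 4.8, -9.2, 8.1, -0.7, -2.6
Mean of differences = 0.1000
Numerator Σ(Δx_t−Δx̄)(Δx_{t+1}−Δx̄) = -134.2300
Denominator Σ(Δx_t−Δx̄)² = 187.3600
r_1(Δx) = -134.2300 / 187.3600 = -0.716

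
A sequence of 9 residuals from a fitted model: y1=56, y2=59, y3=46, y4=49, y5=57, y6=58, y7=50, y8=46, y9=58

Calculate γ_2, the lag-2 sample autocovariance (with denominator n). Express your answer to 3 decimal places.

Mean ȳ = (56 + 59 + 46 + 49 + 57 + 58 + 50 + 46 + 58)/9 = 53.2222
Σ_{t=1}^{7}(y_t−ȳ)(y_{t+2}−ȳ) = -153.9877
γ_2 = -153.9877 / 9 = -17.110

-17.110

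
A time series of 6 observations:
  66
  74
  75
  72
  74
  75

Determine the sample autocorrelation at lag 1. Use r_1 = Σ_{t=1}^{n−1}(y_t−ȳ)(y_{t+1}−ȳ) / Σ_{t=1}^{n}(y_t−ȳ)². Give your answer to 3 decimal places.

-0.086

Mean ȳ = (66 + 74 + 75 + 72 + 74 + 75)/6 = 72.6667
Deviations from mean: -6.6667, 1.3333, 2.3333, -0.6667, 1.3333, 2.3333
Σ(y_t−ȳ)(y_{t+1}−ȳ) = (-8.8889) + (3.1111) + (-1.5556) + (-0.8889) + (3.1111) = -5.1111
Denominator Σ(y_t−ȳ)² = 59.3333
r_1 = -5.1111 / 59.3333 = -0.086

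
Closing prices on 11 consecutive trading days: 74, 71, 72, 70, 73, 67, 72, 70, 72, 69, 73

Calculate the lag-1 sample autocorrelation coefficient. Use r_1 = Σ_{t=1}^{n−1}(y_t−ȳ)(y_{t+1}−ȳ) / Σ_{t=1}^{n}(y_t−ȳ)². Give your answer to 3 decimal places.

-0.540

Mean ȳ = (74 + 71 + 72 + 70 + 73 + 67 + 72 + 70 + 72 + 69 + 73)/11 = 71.1818
Numerator Σ_{t=1}^{10}(y_t−ȳ)(y_{t+1}−ȳ) = -22.4876
Denominator Σ(y_t−ȳ)² = 41.6364
r_1 = -22.4876 / 41.6364 = -0.540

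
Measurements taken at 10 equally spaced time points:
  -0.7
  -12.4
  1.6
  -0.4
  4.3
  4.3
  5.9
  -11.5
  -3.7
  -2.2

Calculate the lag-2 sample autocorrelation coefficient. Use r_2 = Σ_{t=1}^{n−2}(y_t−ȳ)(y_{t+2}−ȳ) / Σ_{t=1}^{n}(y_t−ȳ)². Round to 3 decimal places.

Mean ȳ = (-0.7 − 12.4 + 1.6 − 0.4 + 4.3 + 4.3 + 5.9 − 11.5 − 3.7 − 2.2)/10 = -1.4800
Numerator Σ_{t=1}^{8}(y_t−ȳ)(y_{t+2}−ȳ) = -9.7748
Denominator Σ(y_t−ȳ)² = 357.6360
r_2 = -9.7748 / 357.6360 = -0.027

-0.027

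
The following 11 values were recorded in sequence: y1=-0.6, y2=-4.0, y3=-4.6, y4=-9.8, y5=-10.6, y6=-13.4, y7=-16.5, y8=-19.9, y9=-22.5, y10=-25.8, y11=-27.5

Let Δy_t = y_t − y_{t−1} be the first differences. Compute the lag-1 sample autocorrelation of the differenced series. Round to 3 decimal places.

First differences Δy: -3.4, -0.6, -5.2, -0.8, -2.8, -3.1, -3.4, -2.6, -3.3, -1.7
Mean of differences = -2.6900
Numerator Σ(Δy_t−Δȳ)(Δy_{t+1}−Δȳ) = -12.0681
Denominator Σ(Δy_t−Δȳ)² = 16.7890
r_1(Δy) = -12.0681 / 16.7890 = -0.719

-0.719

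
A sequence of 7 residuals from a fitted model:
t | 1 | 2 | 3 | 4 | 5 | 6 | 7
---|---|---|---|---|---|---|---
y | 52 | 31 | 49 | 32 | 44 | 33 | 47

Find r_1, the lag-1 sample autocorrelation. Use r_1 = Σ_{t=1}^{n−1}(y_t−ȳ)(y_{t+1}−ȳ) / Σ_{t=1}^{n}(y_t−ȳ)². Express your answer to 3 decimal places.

-0.755

Mean ȳ = (52 + 31 + 49 + 32 + 44 + 33 + 47)/7 = 41.1429
Deviations from mean: 10.8571, -10.1429, 7.8571, -9.1429, 2.8571, -8.1429, 5.8571
Numerator Σ_{t=1}^{6}(y_t−ȳ)(y_{t+1}−ȳ) = -358.7347
Denominator Σ(y_t−ȳ)² = 474.8571
r_1 = -358.7347 / 474.8571 = -0.755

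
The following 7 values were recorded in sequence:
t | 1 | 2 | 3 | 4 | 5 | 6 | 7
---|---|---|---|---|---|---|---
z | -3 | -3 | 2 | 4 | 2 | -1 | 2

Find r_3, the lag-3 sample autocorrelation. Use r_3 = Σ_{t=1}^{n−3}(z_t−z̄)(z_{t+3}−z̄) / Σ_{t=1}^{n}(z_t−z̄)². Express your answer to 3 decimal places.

Mean z̄ = (-3 − 3 + 2 + 4 + 2 − 1 + 2)/7 = 0.4286
Numerator Σ_{t=1}^{4}(z_t−z̄)(z_{t+3}−z̄) = -14.2653
Denominator Σ(z_t−z̄)² = 45.7143
r_3 = -14.2653 / 45.7143 = -0.312

-0.312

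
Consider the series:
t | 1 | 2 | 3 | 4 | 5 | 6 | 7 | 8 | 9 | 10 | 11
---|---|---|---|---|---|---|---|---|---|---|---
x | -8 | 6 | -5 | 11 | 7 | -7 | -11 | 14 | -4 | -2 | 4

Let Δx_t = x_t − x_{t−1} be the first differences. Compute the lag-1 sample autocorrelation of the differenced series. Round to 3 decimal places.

First differences Δx: 14, -11, 16, -4, -14, -4, 25, -18, 2, 6
Mean of differences = 1.2000
Numerator Σ(Δx_t−Δx̄)(Δx_{t+1}−Δx̄) = -847.8400
Denominator Σ(Δx_t−Δx̄)² = 1775.6000
r_1(Δx) = -847.8400 / 1775.6000 = -0.477

-0.477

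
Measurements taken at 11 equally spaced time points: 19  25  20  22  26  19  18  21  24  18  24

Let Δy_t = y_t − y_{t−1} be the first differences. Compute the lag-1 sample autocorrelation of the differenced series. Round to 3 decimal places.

First differences Δy: 6, -5, 2, 4, -7, -1, 3, 3, -6, 6
Mean of differences = 0.5000
Numerator Σ(Δy_t−Δȳ)(Δy_{t+1}−Δȳ) = -97.7500
Denominator Σ(Δy_t−Δȳ)² = 218.5000
r_1(Δy) = -97.7500 / 218.5000 = -0.447

-0.447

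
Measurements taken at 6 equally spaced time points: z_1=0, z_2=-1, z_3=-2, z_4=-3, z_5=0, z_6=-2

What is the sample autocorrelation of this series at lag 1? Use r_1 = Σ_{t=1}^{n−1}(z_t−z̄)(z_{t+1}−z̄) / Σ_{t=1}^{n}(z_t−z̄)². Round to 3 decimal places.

-0.242

Mean z̄ = (0 − 1 − 2 − 3 + 0 − 2)/6 = -1.3333
Deviations from mean: 1.3333, 0.3333, -0.6667, -1.6667, 1.3333, -0.6667
Σ(z_t−z̄)(z_{t+1}−z̄) = (0.4444) + (-0.2222) + (1.1111) + (-2.2222) + (-0.8889) = -1.7778
Denominator Σ(z_t−z̄)² = 7.3333
r_1 = -1.7778 / 7.3333 = -0.242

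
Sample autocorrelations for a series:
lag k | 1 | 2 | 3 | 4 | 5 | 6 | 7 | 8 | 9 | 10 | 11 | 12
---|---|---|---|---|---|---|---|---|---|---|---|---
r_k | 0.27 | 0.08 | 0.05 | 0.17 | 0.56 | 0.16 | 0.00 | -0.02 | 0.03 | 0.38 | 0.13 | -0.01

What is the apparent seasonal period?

The largest autocorrelation is r_5 = 0.56, with a weaker echo at lag 10 (0.38); the remaining lags stay at or below 0.27. The elevated value at lag 1 (0.27), dropping to 0.08 at lag 2, reflects decaying short-term dependence rather than seasonality.
The dominant spike at lag 5 indicates a seasonal period of 5.

5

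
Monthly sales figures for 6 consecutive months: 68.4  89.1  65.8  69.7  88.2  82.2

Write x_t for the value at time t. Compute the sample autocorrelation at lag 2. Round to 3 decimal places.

Mean x̄ = (68.4 + 89.1 + 65.8 + 69.7 + 88.2 + 82.2)/6 = 77.2333
Σ(x_t−x̄)(x_{t+2}−x̄) = (100.9944) + (-89.3956) + (-125.3856) + (-37.4156) = -151.2022
Denominator Σ(x_t−x̄)² = 551.2533
r_2 = -151.2022 / 551.2533 = -0.274

-0.274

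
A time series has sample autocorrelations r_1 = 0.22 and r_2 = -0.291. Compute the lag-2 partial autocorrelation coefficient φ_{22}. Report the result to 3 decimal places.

-0.357

φ_{22} = (r_2 − r_1²) / (1 − r_1²)
r_1² = (0.22)² = 0.0484
Numerator = -0.291 − 0.0484 = -0.3394; denominator = 1 − 0.0484 = 0.9516
φ_{22} = -0.3394 / 0.9516 = -0.357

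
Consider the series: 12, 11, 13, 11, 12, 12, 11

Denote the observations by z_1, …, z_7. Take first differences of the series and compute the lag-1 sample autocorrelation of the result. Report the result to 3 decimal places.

-0.726

First differences Δz: -1, 2, -2, 1, 0, -1
Mean of differences = -0.1667
Numerator Σ(Δz_t−Δz̄)(Δz_{t+1}−Δz̄) = -7.8611
Denominator Σ(Δz_t−Δz̄)² = 10.8333
r_1(Δz) = -7.8611 / 10.8333 = -0.726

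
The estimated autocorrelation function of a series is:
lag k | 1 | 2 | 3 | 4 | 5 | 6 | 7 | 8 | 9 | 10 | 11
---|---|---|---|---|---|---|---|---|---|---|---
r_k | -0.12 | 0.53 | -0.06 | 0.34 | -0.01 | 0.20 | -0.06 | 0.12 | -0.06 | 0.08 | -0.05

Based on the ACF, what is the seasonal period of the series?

The largest autocorrelation is r_2 = 0.53, with weaker echoes at lags 4 (0.34) and 6 (0.20); the remaining lags stay at or below 0.12.
The dominant spike at lag 2 indicates a seasonal period of 2.

2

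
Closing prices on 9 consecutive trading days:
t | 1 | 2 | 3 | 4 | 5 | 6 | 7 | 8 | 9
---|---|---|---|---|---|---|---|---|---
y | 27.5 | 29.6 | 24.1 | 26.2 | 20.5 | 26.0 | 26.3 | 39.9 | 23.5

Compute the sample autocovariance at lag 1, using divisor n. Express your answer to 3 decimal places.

Mean ȳ = (27.5 + 29.6 + 24.1 + 26.2 + 20.5 + 26.0 + 26.3 + 39.9 + 23.5)/9 = 27.0667
Σ_{t=1}^{8}(y_t−ȳ)(y_{t+1}−ȳ) = -45.9444
γ_1 = -45.9444 / 9 = -5.105

-5.105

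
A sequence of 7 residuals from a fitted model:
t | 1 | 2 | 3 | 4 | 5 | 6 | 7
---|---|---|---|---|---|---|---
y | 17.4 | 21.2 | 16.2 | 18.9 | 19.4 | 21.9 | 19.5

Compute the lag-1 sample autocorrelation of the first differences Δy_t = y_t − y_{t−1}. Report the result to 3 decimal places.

-0.623

First differences Δy: 3.8, -5.0, 2.7, 0.5, 2.5, -2.4
Mean of differences = 0.3500
Numerator Σ(Δy_t−Δȳ)(Δy_{t+1}−Δȳ) = -36.2675
Denominator Σ(Δy_t−Δȳ)² = 58.2550
r_1(Δy) = -36.2675 / 58.2550 = -0.623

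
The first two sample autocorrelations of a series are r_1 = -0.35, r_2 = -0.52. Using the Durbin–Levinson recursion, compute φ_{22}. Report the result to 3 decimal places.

φ_{22} = (r_2 − r_1²) / (1 − r_1²)
r_1² = (-0.35)² = 0.1225
Numerator = -0.52 − 0.1225 = -0.6425; denominator = 1 − 0.1225 = 0.8775
φ_{22} = -0.6425 / 0.8775 = -0.732

-0.732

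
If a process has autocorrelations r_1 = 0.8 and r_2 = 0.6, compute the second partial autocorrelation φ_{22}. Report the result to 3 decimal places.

φ_{22} = (r_2 − r_1²) / (1 − r_1²)
r_1² = (0.8)² = 0.64
Numerator = 0.6 − 0.6400 = -0.0400; denominator = 1 − 0.6400 = 0.3600
φ_{22} = -0.0400 / 0.3600 = -0.111

-0.111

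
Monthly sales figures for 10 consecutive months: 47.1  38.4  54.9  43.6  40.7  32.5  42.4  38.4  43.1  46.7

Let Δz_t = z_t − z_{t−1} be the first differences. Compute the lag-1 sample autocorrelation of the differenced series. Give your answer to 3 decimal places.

-0.565

First differences Δz: -8.7, 16.5, -11.3, -2.9, -8.2, 9.9, -4.0, 4.7, 3.6
Mean of differences = -0.0444
Numerator Σ(Δz_t−Δz̄)(Δz_{t+1}−Δz̄) = -395.9031
Denominator Σ(Δz_t−Δz̄)² = 700.3222
r_1(Δz) = -395.9031 / 700.3222 = -0.565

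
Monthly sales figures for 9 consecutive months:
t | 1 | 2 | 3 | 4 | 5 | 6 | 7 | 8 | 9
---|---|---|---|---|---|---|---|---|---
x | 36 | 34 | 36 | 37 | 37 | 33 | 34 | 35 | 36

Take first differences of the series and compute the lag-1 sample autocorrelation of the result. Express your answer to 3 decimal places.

-0.143

First differences Δx: -2, 2, 1, 0, -4, 1, 1, 1
Mean of differences = 0.0000
Numerator Σ(Δx_t−Δx̄)(Δx_{t+1}−Δx̄) = -4.0000
Denominator Σ(Δx_t−Δx̄)² = 28.0000
r_1(Δx) = -4.0000 / 28.0000 = -0.143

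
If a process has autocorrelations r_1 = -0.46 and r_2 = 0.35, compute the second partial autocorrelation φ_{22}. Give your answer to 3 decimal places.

0.176

φ_{22} = (r_2 − r_1²) / (1 − r_1²)
r_1² = (-0.46)² = 0.2116
Numerator = 0.35 − 0.2116 = 0.1384; denominator = 1 − 0.2116 = 0.7884
φ_{22} = 0.1384 / 0.7884 = 0.176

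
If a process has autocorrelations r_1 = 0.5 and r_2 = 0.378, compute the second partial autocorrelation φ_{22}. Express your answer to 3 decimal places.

0.171

φ_{22} = (r_2 − r_1²) / (1 − r_1²)
r_1² = (0.5)² = 0.25
Numerator = 0.378 − 0.2500 = 0.1280; denominator = 1 − 0.2500 = 0.7500
φ_{22} = 0.1280 / 0.7500 = 0.171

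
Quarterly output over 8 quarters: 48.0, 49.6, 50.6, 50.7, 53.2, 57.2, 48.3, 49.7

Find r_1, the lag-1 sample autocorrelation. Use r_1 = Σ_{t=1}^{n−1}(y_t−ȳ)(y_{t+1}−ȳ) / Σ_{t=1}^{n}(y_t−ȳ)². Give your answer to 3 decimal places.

0.078

Mean ȳ = (48.0 + 49.6 + 50.6 + 50.7 + 53.2 + 57.2 + 48.3 + 49.7)/8 = 50.9125
Deviations from mean: -2.9125, -1.3125, -0.3125, -0.2125, 2.2875, 6.2875, -2.6125, -1.2125
Σ(y_t−ȳ)(y_{t+1}−ȳ) = (3.8227) + (0.4102) + (0.0664) + (-0.4861) + (14.3827) + (-16.4261) + (3.1677) = 4.9373
Denominator Σ(y_t−ȳ)² = 63.4088
r_1 = 4.9373 / 63.4088 = 0.078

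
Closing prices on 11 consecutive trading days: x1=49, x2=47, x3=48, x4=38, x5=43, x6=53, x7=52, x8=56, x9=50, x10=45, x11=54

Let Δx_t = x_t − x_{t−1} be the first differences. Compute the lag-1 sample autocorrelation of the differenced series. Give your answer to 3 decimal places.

-0.166

First differences Δx: -2, 1, -10, 5, 10, -1, 4, -6, -5, 9
Mean of differences = 0.5000
Numerator Σ(Δx_t−Δx̄)(Δx_{t+1}−Δx̄) = -64.2500
Denominator Σ(Δx_t−Δx̄)² = 386.5000
r_1(Δx) = -64.2500 / 386.5000 = -0.166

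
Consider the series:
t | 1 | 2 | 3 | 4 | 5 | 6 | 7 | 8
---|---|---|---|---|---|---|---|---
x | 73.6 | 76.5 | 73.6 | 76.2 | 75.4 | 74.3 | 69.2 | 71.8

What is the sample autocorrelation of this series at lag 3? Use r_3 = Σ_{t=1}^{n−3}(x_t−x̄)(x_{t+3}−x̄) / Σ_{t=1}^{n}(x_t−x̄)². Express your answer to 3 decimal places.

Mean x̄ = (73.6 + 76.5 + 73.6 + 76.2 + 75.4 + 74.3 + 69.2 + 71.8)/8 = 73.8250
Deviations from mean: -0.2250, 2.6750, -0.2250, 2.3750, 1.5750, 0.4750, -4.6250, -2.0250
Numerator Σ_{t=1}^{5}(x_t−x̄)(x_{t+3}−x̄) = -10.6019
Denominator Σ(x_t−x̄)² = 41.0950
r_3 = -10.6019 / 41.0950 = -0.258

-0.258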